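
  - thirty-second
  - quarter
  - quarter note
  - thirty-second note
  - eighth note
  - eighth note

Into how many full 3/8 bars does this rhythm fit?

2

One bar of 3/8 = 12 thirty-second notes.
Convert each value to thirty-second notes: thirty-second = 1; quarter = 8; quarter note = 8; thirty-second note = 1; eighth note = 4; eighth note = 4.
Total: 1 + 8 + 8 + 1 + 4 + 4 = 26.
26 ÷ 12 = 2 complete bars with 2 left over.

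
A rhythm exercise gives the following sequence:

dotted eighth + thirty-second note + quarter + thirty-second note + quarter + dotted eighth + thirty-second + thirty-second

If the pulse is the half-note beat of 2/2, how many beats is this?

2

One half-note beat = 16 thirty-second notes.
Each duration in thirty-second notes: dotted eighth = 6; thirty-second note = 1; quarter = 8; thirty-second note = 1; quarter = 8; dotted eighth = 6; thirty-second = 1; thirty-second = 1.
Total: 6 + 1 + 8 + 1 + 8 + 6 + 1 + 1 = 32.
32 ÷ 16 = 2 beats.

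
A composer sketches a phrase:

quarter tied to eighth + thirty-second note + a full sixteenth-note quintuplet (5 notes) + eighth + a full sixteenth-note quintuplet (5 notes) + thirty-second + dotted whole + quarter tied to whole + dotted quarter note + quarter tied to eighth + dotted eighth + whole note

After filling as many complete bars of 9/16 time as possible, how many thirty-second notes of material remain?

4

One bar of 9/16 = 18 thirty-second notes.
Express everything in thirty-second notes: quarter tied to eighth (quarter + eighth) = 12; thirty-second note = 1; a full sixteenth-note quintuplet (5 notes) (five quintuplet sixteenths span one quarter) = 8; eighth = 4; a full sixteenth-note quintuplet (5 notes) (five quintuplet sixteenths span one quarter) = 8; thirty-second = 1; dotted whole = 48; quarter tied to whole (quarter + whole) = 40; dotted quarter note = 12; quarter tied to eighth (quarter + eighth) = 12; dotted eighth = 6; whole note = 32.
Adding: 12 + 1 + 8 + 4 + 8 + 1 + 48 + 40 + 12 + 12 + 6 + 32 = 184.
184 ÷ 18 = 10 complete bars with 4 thirty-second notes remaining.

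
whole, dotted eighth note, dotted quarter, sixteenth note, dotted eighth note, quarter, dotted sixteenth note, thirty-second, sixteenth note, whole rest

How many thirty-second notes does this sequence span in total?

104

In thirty-second notes: whole = 32; dotted eighth note = 6; dotted quarter = 12; sixteenth note = 2; dotted eighth note = 6; quarter = 8; dotted sixteenth note = 3; thirty-second = 1; sixteenth note = 2; whole rest = 32.
Sum: 32 + 6 + 12 + 2 + 6 + 8 + 3 + 1 + 2 + 32 = 104 thirty-second notes.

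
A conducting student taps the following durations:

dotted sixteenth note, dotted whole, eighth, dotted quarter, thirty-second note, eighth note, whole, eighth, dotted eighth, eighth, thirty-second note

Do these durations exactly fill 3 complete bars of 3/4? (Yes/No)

One bar of 3/4 = 24 thirty-second notes, so 3 bars = 72.
Working in thirty-second notes: dotted sixteenth note = 3; dotted whole = 48; eighth = 4; dotted quarter = 12; thirty-second note = 1; eighth note = 4; whole = 32; eighth = 4; dotted eighth = 6; eighth = 4; thirty-second note = 1.
Altogether 3 + 48 + 4 + 12 + 1 + 4 + 32 + 4 + 6 + 4 + 1 = 119.
119 exceeds 72, so the answer is No.

No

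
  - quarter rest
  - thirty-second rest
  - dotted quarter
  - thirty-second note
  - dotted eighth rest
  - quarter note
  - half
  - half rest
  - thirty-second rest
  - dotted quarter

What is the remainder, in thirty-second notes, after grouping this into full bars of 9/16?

One bar of 9/16 = 18 thirty-second notes.
Express everything in thirty-second notes: quarter rest = 8; thirty-second rest = 1; dotted quarter = 12; thirty-second note = 1; dotted eighth rest = 6; quarter note = 8; half = 16; half rest = 16; thirty-second rest = 1; dotted quarter = 12.
Altogether 8 + 1 + 12 + 1 + 6 + 8 + 16 + 16 + 1 + 12 = 81.
81 ÷ 18 = 4 complete bars with 9 thirty-second notes remaining.

9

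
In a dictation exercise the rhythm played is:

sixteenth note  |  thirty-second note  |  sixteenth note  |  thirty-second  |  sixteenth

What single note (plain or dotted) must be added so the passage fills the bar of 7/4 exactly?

dotted whole note

The bar of 7/4 = 56 thirty-second notes.
In thirty-second notes: sixteenth note = 2; thirty-second note = 1; sixteenth note = 2; thirty-second = 1; sixteenth = 2.
Altogether 2 + 1 + 2 + 1 + 2 = 8.
Remaining: 56 − 8 = 48 thirty-second notes, which is a dotted whole note.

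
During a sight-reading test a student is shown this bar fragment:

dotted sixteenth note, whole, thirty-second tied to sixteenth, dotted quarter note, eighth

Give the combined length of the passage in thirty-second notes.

In thirty-second notes: dotted sixteenth note = 3; whole = 32; thirty-second tied to sixteenth (thirty-second + sixteenth) = 3; dotted quarter note = 12; eighth = 4.
Altogether 3 + 32 + 3 + 12 + 4 = 54 thirty-second notes.

54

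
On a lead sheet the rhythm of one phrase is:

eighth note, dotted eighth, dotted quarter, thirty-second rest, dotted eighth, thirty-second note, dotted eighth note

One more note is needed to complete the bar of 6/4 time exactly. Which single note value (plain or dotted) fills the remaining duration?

dotted quarter note

The bar of 6/4 = 48 thirty-second notes.
Convert each value to thirty-second notes: eighth note = 4; dotted eighth = 6; dotted quarter = 12; thirty-second rest = 1; dotted eighth = 6; thirty-second note = 1; dotted eighth note = 6.
Adding: 4 + 6 + 12 + 1 + 6 + 1 + 6 = 36.
Remaining: 48 − 36 = 12 thirty-second notes, which is a dotted quarter note.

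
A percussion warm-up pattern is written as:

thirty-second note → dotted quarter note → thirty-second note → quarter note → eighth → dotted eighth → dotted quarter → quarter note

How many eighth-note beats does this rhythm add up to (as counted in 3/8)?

13

One eighth-note beat = 4 thirty-second notes.
Convert each value to thirty-second notes: thirty-second note = 1; dotted quarter note = 12; thirty-second note = 1; quarter note = 8; eighth = 4; dotted eighth = 6; dotted quarter = 12; quarter note = 8.
Total: 1 + 12 + 1 + 8 + 4 + 6 + 12 + 8 = 52.
52 ÷ 4 = 13 beats.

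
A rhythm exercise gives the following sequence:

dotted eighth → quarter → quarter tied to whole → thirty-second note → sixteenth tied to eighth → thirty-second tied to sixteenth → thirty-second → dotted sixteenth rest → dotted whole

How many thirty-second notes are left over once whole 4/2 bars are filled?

One bar of 4/2 = 64 thirty-second notes.
Express everything in thirty-second notes: dotted eighth = 6; quarter = 8; quarter tied to whole (quarter + whole) = 40; thirty-second note = 1; sixteenth tied to eighth (sixteenth + eighth) = 6; thirty-second tied to sixteenth (thirty-second + sixteenth) = 3; thirty-second = 1; dotted sixteenth rest = 3; dotted whole = 48.
Altogether 6 + 8 + 40 + 1 + 6 + 3 + 1 + 3 + 48 = 116.
116 ÷ 64 = 1 complete bar with 52 thirty-second notes remaining.

52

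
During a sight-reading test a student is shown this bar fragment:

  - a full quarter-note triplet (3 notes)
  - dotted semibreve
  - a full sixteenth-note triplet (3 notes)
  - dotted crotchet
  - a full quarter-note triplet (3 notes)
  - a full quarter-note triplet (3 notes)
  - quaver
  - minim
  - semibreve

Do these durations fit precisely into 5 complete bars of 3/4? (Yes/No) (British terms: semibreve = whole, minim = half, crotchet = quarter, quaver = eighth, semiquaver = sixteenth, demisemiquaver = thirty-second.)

One bar of 3/4 = 6 eighth notes, so 5 bars = 30.
In eighth notes: a full quarter-note triplet (3 notes) (three triplet quarters span one half) = 4; dotted semibreve = 12; a full sixteenth-note triplet (3 notes) (three triplet sixteenths span one eighth) = 1; dotted crotchet = 3; a full quarter-note triplet (3 notes) (three triplet quarters span one half) = 4; a full quarter-note triplet (3 notes) (three triplet quarters span one half) = 4; quaver = 1; minim = 4; semibreve = 8.
Sum: 4 + 12 + 1 + 3 + 4 + 4 + 1 + 4 + 8 = 41.
41 exceeds 30, so the answer is No.

No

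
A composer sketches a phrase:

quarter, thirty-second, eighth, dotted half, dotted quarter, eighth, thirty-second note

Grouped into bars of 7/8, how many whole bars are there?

One bar of 7/8 = 28 thirty-second notes.
Each duration in thirty-second notes: quarter = 8; thirty-second = 1; eighth = 4; dotted half = 24; dotted quarter = 12; eighth = 4; thirty-second note = 1.
Total: 8 + 1 + 4 + 24 + 12 + 4 + 1 = 54.
54 ÷ 28 = 1 complete bar with 26 left over.

1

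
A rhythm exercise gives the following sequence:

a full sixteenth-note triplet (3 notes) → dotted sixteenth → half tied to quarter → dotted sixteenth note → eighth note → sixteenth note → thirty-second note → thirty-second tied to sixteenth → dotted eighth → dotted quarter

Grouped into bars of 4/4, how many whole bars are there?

One bar of 4/4 = 32 thirty-second notes.
Working in thirty-second notes: a full sixteenth-note triplet (3 notes) (three triplet sixteenths span one eighth) = 4; dotted sixteenth = 3; half tied to quarter (half + quarter) = 24; dotted sixteenth note = 3; eighth note = 4; sixteenth note = 2; thirty-second note = 1; thirty-second tied to sixteenth (thirty-second + sixteenth) = 3; dotted eighth = 6; dotted quarter = 12.
Adding: 4 + 3 + 24 + 3 + 4 + 2 + 1 + 3 + 6 + 12 = 62.
62 ÷ 32 = 1 complete bar with 30 left over.

1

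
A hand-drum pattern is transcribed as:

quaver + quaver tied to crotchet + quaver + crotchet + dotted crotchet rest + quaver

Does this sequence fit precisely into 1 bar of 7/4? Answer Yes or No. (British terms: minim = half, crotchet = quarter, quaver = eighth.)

One bar of 7/4 = 14 eighth notes.
In eighth notes: quaver = 1; quaver tied to crotchet (quaver + crotchet) = 3; quaver = 1; crotchet = 2; dotted crotchet rest = 3; quaver = 1.
Altogether 1 + 3 + 1 + 2 + 3 + 1 = 11.
11 falls short of 14, so the answer is No.

No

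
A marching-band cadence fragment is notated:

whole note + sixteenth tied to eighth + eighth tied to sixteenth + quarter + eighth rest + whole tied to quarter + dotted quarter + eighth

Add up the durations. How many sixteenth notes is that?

56

Express everything in sixteenth notes: whole note = 16; sixteenth tied to eighth (sixteenth + eighth) = 3; eighth tied to sixteenth (eighth + sixteenth) = 3; quarter = 4; eighth rest = 2; whole tied to quarter (whole + quarter) = 20; dotted quarter = 6; eighth = 2.
Sum: 16 + 3 + 3 + 4 + 2 + 20 + 6 + 2 = 56 sixteenth notes.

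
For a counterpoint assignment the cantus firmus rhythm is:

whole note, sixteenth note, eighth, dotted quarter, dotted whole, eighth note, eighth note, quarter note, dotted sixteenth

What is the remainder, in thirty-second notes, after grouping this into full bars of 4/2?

One bar of 4/2 = 64 thirty-second notes.
Express everything in thirty-second notes: whole note = 32; sixteenth note = 2; eighth = 4; dotted quarter = 12; dotted whole = 48; eighth note = 4; eighth note = 4; quarter note = 8; dotted sixteenth = 3.
Total: 32 + 2 + 4 + 12 + 48 + 4 + 4 + 8 + 3 = 117.
117 ÷ 64 = 1 complete bar with 53 thirty-second notes remaining.

53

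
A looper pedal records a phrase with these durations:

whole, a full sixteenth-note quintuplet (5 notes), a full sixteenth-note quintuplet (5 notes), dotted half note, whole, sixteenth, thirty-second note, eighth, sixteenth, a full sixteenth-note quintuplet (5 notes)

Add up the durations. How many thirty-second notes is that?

121

Convert each value to thirty-second notes: whole = 32; a full sixteenth-note quintuplet (5 notes) (five quintuplet sixteenths span one quarter) = 8; a full sixteenth-note quintuplet (5 notes) (five quintuplet sixteenths span one quarter) = 8; dotted half note = 24; whole = 32; sixteenth = 2; thirty-second note = 1; eighth = 4; sixteenth = 2; a full sixteenth-note quintuplet (5 notes) (five quintuplet sixteenths span one quarter) = 8.
Adding: 32 + 8 + 8 + 24 + 32 + 2 + 1 + 4 + 2 + 8 = 121 thirty-second notes.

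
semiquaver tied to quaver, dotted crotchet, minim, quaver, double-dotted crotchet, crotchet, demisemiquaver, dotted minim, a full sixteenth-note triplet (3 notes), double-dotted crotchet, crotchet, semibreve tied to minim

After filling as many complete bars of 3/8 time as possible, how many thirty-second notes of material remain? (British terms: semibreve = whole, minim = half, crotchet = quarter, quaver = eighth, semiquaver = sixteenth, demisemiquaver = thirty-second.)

One bar of 3/8 = 12 thirty-second notes.
In thirty-second notes: semiquaver tied to quaver (semiquaver + quaver) = 6; dotted crotchet = 12; minim = 16; quaver = 4; double-dotted crotchet = 14; crotchet = 8; demisemiquaver = 1; dotted minim = 24; a full sixteenth-note triplet (3 notes) (three triplet sixteenths span one eighth) = 4; double-dotted crotchet = 14; crotchet = 8; semibreve tied to minim (semibreve + minim) = 48.
Adding: 6 + 12 + 16 + 4 + 14 + 8 + 1 + 24 + 4 + 14 + 8 + 48 = 159.
159 ÷ 12 = 13 complete bars with 3 thirty-second notes remaining.

3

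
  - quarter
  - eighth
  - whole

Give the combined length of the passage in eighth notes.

11

Each duration in eighth notes: quarter = 2; eighth = 1; whole = 8.
Total: 2 + 1 + 8 = 11 eighth notes.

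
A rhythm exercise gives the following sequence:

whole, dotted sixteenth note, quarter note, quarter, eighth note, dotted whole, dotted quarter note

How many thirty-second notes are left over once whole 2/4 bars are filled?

3

One bar of 2/4 = 16 thirty-second notes.
Express everything in thirty-second notes: whole = 32; dotted sixteenth note = 3; quarter note = 8; quarter = 8; eighth note = 4; dotted whole = 48; dotted quarter note = 12.
Altogether 32 + 3 + 8 + 8 + 4 + 48 + 12 = 115.
115 ÷ 16 = 7 complete bars with 3 thirty-second notes remaining.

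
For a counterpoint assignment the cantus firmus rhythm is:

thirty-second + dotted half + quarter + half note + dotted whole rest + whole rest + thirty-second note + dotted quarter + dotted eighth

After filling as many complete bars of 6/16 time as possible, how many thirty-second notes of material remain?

4

One bar of 6/16 = 12 thirty-second notes.
Working in thirty-second notes: thirty-second = 1; dotted half = 24; quarter = 8; half note = 16; dotted whole rest = 48; whole rest = 32; thirty-second note = 1; dotted quarter = 12; dotted eighth = 6.
Adding: 1 + 24 + 8 + 16 + 48 + 32 + 1 + 12 + 6 = 148.
148 ÷ 12 = 12 complete bars with 4 thirty-second notes remaining.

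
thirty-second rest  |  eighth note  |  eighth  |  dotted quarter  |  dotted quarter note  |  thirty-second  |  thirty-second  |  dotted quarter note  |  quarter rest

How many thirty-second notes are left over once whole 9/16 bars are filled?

1

One bar of 9/16 = 18 thirty-second notes.
Working in thirty-second notes: thirty-second rest = 1; eighth note = 4; eighth = 4; dotted quarter = 12; dotted quarter note = 12; thirty-second = 1; thirty-second = 1; dotted quarter note = 12; quarter rest = 8.
Adding: 1 + 4 + 4 + 12 + 12 + 1 + 1 + 12 + 8 = 55.
55 ÷ 18 = 3 complete bars with 1 thirty-second note remaining.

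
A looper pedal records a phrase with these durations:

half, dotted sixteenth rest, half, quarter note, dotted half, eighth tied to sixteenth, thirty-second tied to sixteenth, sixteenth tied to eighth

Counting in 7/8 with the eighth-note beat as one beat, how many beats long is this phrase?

One eighth-note beat = 4 thirty-second notes.
Express everything in thirty-second notes: half = 16; dotted sixteenth rest = 3; half = 16; quarter note = 8; dotted half = 24; eighth tied to sixteenth (eighth + sixteenth) = 6; thirty-second tied to sixteenth (thirty-second + sixteenth) = 3; sixteenth tied to eighth (sixteenth + eighth) = 6.
Altogether 16 + 3 + 16 + 8 + 24 + 6 + 3 + 6 = 82.
82 ÷ 4 = 20.5 beats.

20.5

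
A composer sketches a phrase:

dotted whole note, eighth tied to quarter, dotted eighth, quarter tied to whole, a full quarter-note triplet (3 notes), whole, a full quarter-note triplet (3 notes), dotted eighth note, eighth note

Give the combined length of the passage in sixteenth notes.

Working in sixteenth notes: dotted whole note = 24; eighth tied to quarter (eighth + quarter) = 6; dotted eighth = 3; quarter tied to whole (quarter + whole) = 20; a full quarter-note triplet (3 notes) (three triplet quarters span one half) = 8; whole = 16; a full quarter-note triplet (3 notes) (three triplet quarters span one half) = 8; dotted eighth note = 3; eighth note = 2.
Adding: 24 + 6 + 3 + 20 + 8 + 16 + 8 + 3 + 2 = 90 sixteenth notes.

90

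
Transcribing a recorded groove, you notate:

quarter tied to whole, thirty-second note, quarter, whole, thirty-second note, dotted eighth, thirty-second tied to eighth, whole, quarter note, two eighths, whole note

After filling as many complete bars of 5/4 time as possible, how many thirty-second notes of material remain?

One bar of 5/4 = 40 thirty-second notes.
Each duration in thirty-second notes: quarter tied to whole (quarter + whole) = 40; thirty-second note = 1; quarter = 8; whole = 32; thirty-second note = 1; dotted eighth = 6; thirty-second tied to eighth (thirty-second + eighth) = 5; whole = 32; quarter note = 8; eighth = 4; eighth = 4; whole note = 32.
Adding: 40 + 1 + 8 + 32 + 1 + 6 + 5 + 32 + 8 + 4 + 4 + 32 = 173.
173 ÷ 40 = 4 complete bars with 13 thirty-second notes remaining.

13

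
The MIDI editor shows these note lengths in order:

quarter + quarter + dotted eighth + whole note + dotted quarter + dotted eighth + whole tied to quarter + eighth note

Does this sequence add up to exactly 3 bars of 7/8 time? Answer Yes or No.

No

One bar of 7/8 = 14 sixteenth notes, so 3 bars = 42.
Express everything in sixteenth notes: quarter = 4; quarter = 4; dotted eighth = 3; whole note = 16; dotted quarter = 6; dotted eighth = 3; whole tied to quarter (whole + quarter) = 20; eighth note = 2.
Total: 4 + 4 + 3 + 16 + 6 + 3 + 20 + 2 = 58.
58 exceeds 42, so the answer is No.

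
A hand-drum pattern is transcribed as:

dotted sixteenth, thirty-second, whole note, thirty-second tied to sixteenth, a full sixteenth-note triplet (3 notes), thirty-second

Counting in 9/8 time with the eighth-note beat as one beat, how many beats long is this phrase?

11

One eighth-note beat = 4 thirty-second notes.
In thirty-second notes: dotted sixteenth = 3; thirty-second = 1; whole note = 32; thirty-second tied to sixteenth (thirty-second + sixteenth) = 3; a full sixteenth-note triplet (3 notes) (three triplet sixteenths span one eighth) = 4; thirty-second = 1.
Sum: 3 + 1 + 32 + 3 + 4 + 1 = 44.
44 ÷ 4 = 11 beats.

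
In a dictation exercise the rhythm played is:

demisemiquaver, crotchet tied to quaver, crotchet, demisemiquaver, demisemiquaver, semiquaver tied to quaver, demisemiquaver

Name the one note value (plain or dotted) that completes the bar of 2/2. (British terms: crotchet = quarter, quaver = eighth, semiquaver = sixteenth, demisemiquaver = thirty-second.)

sixteenth note

The bar of 2/2 = 32 thirty-second notes.
Express everything in thirty-second notes: demisemiquaver = 1; crotchet tied to quaver (crotchet + quaver) = 12; crotchet = 8; demisemiquaver = 1; demisemiquaver = 1; semiquaver tied to quaver (semiquaver + quaver) = 6; demisemiquaver = 1.
Adding: 1 + 12 + 8 + 1 + 1 + 6 + 1 = 30.
Remaining: 32 − 30 = 2 thirty-second notes, which is a sixteenth note.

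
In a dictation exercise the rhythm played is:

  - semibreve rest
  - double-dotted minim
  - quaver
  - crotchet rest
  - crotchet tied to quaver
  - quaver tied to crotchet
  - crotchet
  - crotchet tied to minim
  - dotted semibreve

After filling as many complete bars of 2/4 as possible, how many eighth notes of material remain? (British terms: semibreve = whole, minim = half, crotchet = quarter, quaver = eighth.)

0

One bar of 2/4 = 4 eighth notes.
Convert each value to eighth notes: semibreve rest = 8; double-dotted minim = 7; quaver = 1; crotchet rest = 2; crotchet tied to quaver (crotchet + quaver) = 3; quaver tied to crotchet (quaver + crotchet) = 3; crotchet = 2; crotchet tied to minim (crotchet + minim) = 6; dotted semibreve = 12.
Adding: 8 + 7 + 1 + 2 + 3 + 3 + 2 + 6 + 12 = 44.
44 ÷ 4 = 11 complete bars with 0 eighth notes remaining.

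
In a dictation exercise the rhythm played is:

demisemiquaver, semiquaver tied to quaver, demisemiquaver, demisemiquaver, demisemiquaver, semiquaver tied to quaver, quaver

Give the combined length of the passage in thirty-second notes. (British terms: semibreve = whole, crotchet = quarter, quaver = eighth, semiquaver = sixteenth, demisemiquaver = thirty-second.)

Each duration in thirty-second notes: demisemiquaver = 1; semiquaver tied to quaver (semiquaver + quaver) = 6; demisemiquaver = 1; demisemiquaver = 1; demisemiquaver = 1; semiquaver tied to quaver (semiquaver + quaver) = 6; quaver = 4.
Sum: 1 + 6 + 1 + 1 + 1 + 6 + 4 = 20 thirty-second notes.

20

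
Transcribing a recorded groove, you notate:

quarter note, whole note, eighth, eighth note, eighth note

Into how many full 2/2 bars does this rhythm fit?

One bar of 2/2 = 8 eighth notes.
Each duration in eighth notes: quarter note = 2; whole note = 8; eighth = 1; eighth note = 1; eighth note = 1.
Altogether 2 + 8 + 1 + 1 + 1 = 13.
13 ÷ 8 = 1 complete bar with 5 left over.

1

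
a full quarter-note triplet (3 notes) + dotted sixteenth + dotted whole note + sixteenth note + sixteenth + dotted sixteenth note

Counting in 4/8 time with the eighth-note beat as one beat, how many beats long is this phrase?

One eighth-note beat = 4 thirty-second notes.
Convert each value to thirty-second notes: a full quarter-note triplet (3 notes) (three triplet quarters span one half) = 16; dotted sixteenth = 3; dotted whole note = 48; sixteenth note = 2; sixteenth = 2; dotted sixteenth note = 3.
Altogether 16 + 3 + 48 + 2 + 2 + 3 = 74.
74 ÷ 4 = 18.5 beats.

18.5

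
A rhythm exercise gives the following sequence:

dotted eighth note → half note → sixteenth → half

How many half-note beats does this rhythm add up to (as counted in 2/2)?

2.5

One half-note beat = 8 sixteenth notes.
Convert each value to sixteenth notes: dotted eighth note = 3; half note = 8; sixteenth = 1; half = 8.
Altogether 3 + 8 + 1 + 8 = 20.
20 ÷ 8 = 2.5 beats.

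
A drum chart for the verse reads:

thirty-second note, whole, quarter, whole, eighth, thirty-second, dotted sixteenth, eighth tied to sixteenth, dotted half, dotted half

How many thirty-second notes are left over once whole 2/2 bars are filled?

7

One bar of 2/2 = 32 thirty-second notes.
Working in thirty-second notes: thirty-second note = 1; whole = 32; quarter = 8; whole = 32; eighth = 4; thirty-second = 1; dotted sixteenth = 3; eighth tied to sixteenth (eighth + sixteenth) = 6; dotted half = 24; dotted half = 24.
Altogether 1 + 32 + 8 + 32 + 4 + 1 + 3 + 6 + 24 + 24 = 135.
135 ÷ 32 = 4 complete bars with 7 thirty-second notes remaining.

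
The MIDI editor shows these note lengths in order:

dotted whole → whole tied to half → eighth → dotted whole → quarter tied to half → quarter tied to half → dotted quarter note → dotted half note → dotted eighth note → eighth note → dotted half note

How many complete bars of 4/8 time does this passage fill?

16

One bar of 4/8 = 8 sixteenth notes.
Express everything in sixteenth notes: dotted whole = 24; whole tied to half (whole + half) = 24; eighth = 2; dotted whole = 24; quarter tied to half (quarter + half) = 12; quarter tied to half (quarter + half) = 12; dotted quarter note = 6; dotted half note = 12; dotted eighth note = 3; eighth note = 2; dotted half note = 12.
Total: 24 + 24 + 2 + 24 + 12 + 12 + 6 + 12 + 3 + 2 + 12 = 133.
133 ÷ 8 = 16 complete bars with 5 left over.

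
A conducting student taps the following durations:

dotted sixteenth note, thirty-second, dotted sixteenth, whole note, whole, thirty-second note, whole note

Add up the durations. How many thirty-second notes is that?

104

Convert each value to thirty-second notes: dotted sixteenth note = 3; thirty-second = 1; dotted sixteenth = 3; whole note = 32; whole = 32; thirty-second note = 1; whole note = 32.
Adding: 3 + 1 + 3 + 32 + 32 + 1 + 32 = 104 thirty-second notes.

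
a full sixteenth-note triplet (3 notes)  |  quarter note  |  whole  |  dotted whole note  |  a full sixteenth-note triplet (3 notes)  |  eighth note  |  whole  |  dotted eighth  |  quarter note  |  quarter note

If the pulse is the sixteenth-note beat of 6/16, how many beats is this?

77

One sixteenth-note beat = 2 thirty-second notes.
Convert each value to thirty-second notes: a full sixteenth-note triplet (3 notes) (three triplet sixteenths span one eighth) = 4; quarter note = 8; whole = 32; dotted whole note = 48; a full sixteenth-note triplet (3 notes) (three triplet sixteenths span one eighth) = 4; eighth note = 4; whole = 32; dotted eighth = 6; quarter note = 8; quarter note = 8.
Adding: 4 + 8 + 32 + 48 + 4 + 4 + 32 + 6 + 8 + 8 = 154.
154 ÷ 2 = 77 beats.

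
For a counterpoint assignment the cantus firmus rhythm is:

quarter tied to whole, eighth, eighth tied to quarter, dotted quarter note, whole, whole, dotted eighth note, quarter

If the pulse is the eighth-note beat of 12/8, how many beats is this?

One eighth-note beat = 2 sixteenth notes.
Convert each value to sixteenth notes: quarter tied to whole (quarter + whole) = 20; eighth = 2; eighth tied to quarter (eighth + quarter) = 6; dotted quarter note = 6; whole = 16; whole = 16; dotted eighth note = 3; quarter = 4.
Sum: 20 + 2 + 6 + 6 + 16 + 16 + 3 + 4 = 73.
73 ÷ 2 = 36.5 beats.

36.5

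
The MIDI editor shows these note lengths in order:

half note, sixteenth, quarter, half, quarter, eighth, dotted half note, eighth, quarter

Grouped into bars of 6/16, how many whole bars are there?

One bar of 6/16 = 6 sixteenth notes.
Express everything in sixteenth notes: half note = 8; sixteenth = 1; quarter = 4; half = 8; quarter = 4; eighth = 2; dotted half note = 12; eighth = 2; quarter = 4.
Sum: 8 + 1 + 4 + 8 + 4 + 2 + 12 + 2 + 4 = 45.
45 ÷ 6 = 7 complete bars with 3 left over.

7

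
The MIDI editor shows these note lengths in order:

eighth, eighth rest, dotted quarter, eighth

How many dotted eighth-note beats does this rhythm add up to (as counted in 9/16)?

One dotted eighth-note beat = 3 sixteenth notes.
In sixteenth notes: eighth = 2; eighth rest = 2; dotted quarter = 6; eighth = 2.
Adding: 2 + 2 + 6 + 2 = 12.
12 ÷ 3 = 4 beats.

4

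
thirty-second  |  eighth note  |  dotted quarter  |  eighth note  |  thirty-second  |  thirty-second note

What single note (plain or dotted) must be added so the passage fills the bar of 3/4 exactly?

The bar of 3/4 = 24 thirty-second notes.
Working in thirty-second notes: thirty-second = 1; eighth note = 4; dotted quarter = 12; eighth note = 4; thirty-second = 1; thirty-second note = 1.
Sum: 1 + 4 + 12 + 4 + 1 + 1 = 23.
Remaining: 24 − 23 = 1 thirty-second note, which is a thirty-second note.

thirty-second note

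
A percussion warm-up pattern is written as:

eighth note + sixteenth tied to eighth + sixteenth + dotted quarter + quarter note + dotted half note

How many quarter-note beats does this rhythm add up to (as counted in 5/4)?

One quarter-note beat = 4 sixteenth notes.
Convert each value to sixteenth notes: eighth note = 2; sixteenth tied to eighth (sixteenth + eighth) = 3; sixteenth = 1; dotted quarter = 6; quarter note = 4; dotted half note = 12.
Total: 2 + 3 + 1 + 6 + 4 + 12 = 28.
28 ÷ 4 = 7 beats.

7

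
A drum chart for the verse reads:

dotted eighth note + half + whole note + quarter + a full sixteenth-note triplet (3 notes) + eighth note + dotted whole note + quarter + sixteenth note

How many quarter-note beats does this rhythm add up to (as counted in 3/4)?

One quarter-note beat = 4 sixteenth notes.
Each duration in sixteenth notes: dotted eighth note = 3; half = 8; whole note = 16; quarter = 4; a full sixteenth-note triplet (3 notes) (three triplet sixteenths span one eighth) = 2; eighth note = 2; dotted whole note = 24; quarter = 4; sixteenth note = 1.
Sum: 3 + 8 + 16 + 4 + 2 + 2 + 24 + 4 + 1 = 64.
64 ÷ 4 = 16 beats.

16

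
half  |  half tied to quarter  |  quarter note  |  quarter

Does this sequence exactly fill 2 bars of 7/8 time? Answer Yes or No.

Yes

One bar of 7/8 = 7 eighth notes, so 2 bars = 14.
Each duration in eighth notes: half = 4; half tied to quarter (half + quarter) = 6; quarter note = 2; quarter = 2.
Adding: 4 + 6 + 2 + 2 = 14.
14 equals 14, so the answer is Yes.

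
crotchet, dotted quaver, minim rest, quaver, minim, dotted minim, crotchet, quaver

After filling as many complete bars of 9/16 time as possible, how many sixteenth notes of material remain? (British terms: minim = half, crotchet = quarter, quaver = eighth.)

7

One bar of 9/16 = 9 sixteenth notes.
Express everything in sixteenth notes: crotchet = 4; dotted quaver = 3; minim rest = 8; quaver = 2; minim = 8; dotted minim = 12; crotchet = 4; quaver = 2.
Sum: 4 + 3 + 8 + 2 + 8 + 12 + 4 + 2 = 43.
43 ÷ 9 = 4 complete bars with 7 sixteenth notes remaining.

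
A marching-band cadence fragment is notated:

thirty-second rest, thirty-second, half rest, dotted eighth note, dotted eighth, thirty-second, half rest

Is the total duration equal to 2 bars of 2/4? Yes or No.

One bar of 2/4 = 16 thirty-second notes, so 2 bars = 32.
Each duration in thirty-second notes: thirty-second rest = 1; thirty-second = 1; half rest = 16; dotted eighth note = 6; dotted eighth = 6; thirty-second = 1; half rest = 16.
Total: 1 + 1 + 16 + 6 + 6 + 1 + 16 = 47.
47 exceeds 32, so the answer is No.

No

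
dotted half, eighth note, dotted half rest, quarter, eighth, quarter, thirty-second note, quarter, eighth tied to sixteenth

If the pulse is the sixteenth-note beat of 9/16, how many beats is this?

43.5

One sixteenth-note beat = 2 thirty-second notes.
Express everything in thirty-second notes: dotted half = 24; eighth note = 4; dotted half rest = 24; quarter = 8; eighth = 4; quarter = 8; thirty-second note = 1; quarter = 8; eighth tied to sixteenth (eighth + sixteenth) = 6.
Sum: 24 + 4 + 24 + 8 + 4 + 8 + 1 + 8 + 6 = 87.
87 ÷ 2 = 43.5 beats.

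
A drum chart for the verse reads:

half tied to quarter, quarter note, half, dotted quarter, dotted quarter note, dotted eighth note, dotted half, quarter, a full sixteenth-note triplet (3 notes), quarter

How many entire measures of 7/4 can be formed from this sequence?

One bar of 7/4 = 28 sixteenth notes.
Working in sixteenth notes: half tied to quarter (half + quarter) = 12; quarter note = 4; half = 8; dotted quarter = 6; dotted quarter note = 6; dotted eighth note = 3; dotted half = 12; quarter = 4; a full sixteenth-note triplet (3 notes) (three triplet sixteenths span one eighth) = 2; quarter = 4.
Adding: 12 + 4 + 8 + 6 + 6 + 3 + 12 + 4 + 2 + 4 = 61.
61 ÷ 28 = 2 complete bars with 5 left over.

2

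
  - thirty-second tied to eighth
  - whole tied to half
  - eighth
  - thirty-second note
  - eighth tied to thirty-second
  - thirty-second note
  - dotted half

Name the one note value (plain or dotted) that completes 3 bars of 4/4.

3 bars of 4/4 = 96 thirty-second notes.
Convert each value to thirty-second notes: thirty-second tied to eighth (thirty-second + eighth) = 5; whole tied to half (whole + half) = 48; eighth = 4; thirty-second note = 1; eighth tied to thirty-second (eighth + thirty-second) = 5; thirty-second note = 1; dotted half = 24.
Total: 5 + 48 + 4 + 1 + 5 + 1 + 24 = 88.
Remaining: 96 − 88 = 8 thirty-second notes, which is a quarter note.

quarter note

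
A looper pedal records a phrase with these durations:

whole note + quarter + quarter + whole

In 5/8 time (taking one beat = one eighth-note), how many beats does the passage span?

One eighth-note beat = 2 sixteenth notes.
Convert each value to sixteenth notes: whole note = 16; quarter = 4; quarter = 4; whole = 16.
Adding: 16 + 4 + 4 + 16 = 40.
40 ÷ 2 = 20 beats.

20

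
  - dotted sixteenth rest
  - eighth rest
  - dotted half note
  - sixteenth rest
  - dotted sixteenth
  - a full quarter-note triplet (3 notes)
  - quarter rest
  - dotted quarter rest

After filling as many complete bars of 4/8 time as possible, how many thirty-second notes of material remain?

One bar of 4/8 = 16 thirty-second notes.
Working in thirty-second notes: dotted sixteenth rest = 3; eighth rest = 4; dotted half note = 24; sixteenth rest = 2; dotted sixteenth = 3; a full quarter-note triplet (3 notes) (three triplet quarters span one half) = 16; quarter rest = 8; dotted quarter rest = 12.
Total: 3 + 4 + 24 + 2 + 3 + 16 + 8 + 12 = 72.
72 ÷ 16 = 4 complete bars with 8 thirty-second notes remaining.

8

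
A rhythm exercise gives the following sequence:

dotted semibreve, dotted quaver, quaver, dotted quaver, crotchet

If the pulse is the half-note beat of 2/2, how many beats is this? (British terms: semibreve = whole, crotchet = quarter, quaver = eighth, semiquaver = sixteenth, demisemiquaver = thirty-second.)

4.5

One half-note beat = 8 sixteenth notes.
Each duration in sixteenth notes: dotted semibreve = 24; dotted quaver = 3; quaver = 2; dotted quaver = 3; crotchet = 4.
Total: 24 + 3 + 2 + 3 + 4 = 36.
36 ÷ 8 = 4.5 beats.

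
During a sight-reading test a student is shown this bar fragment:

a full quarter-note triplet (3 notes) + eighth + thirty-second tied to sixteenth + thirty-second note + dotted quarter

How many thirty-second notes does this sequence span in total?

36

Convert each value to thirty-second notes: a full quarter-note triplet (3 notes) (three triplet quarters span one half) = 16; eighth = 4; thirty-second tied to sixteenth (thirty-second + sixteenth) = 3; thirty-second note = 1; dotted quarter = 12.
Adding: 16 + 4 + 3 + 1 + 12 = 36 thirty-second notes.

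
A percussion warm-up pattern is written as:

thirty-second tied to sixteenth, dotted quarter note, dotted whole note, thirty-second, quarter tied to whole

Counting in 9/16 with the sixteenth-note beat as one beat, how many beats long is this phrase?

One sixteenth-note beat = 2 thirty-second notes.
Each duration in thirty-second notes: thirty-second tied to sixteenth (thirty-second + sixteenth) = 3; dotted quarter note = 12; dotted whole note = 48; thirty-second = 1; quarter tied to whole (quarter + whole) = 40.
Altogether 3 + 12 + 48 + 1 + 40 = 104.
104 ÷ 2 = 52 beats.

52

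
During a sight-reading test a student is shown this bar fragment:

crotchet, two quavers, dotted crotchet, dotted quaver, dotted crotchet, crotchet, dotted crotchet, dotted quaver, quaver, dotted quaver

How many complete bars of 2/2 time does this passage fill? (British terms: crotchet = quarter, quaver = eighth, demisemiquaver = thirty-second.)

One bar of 2/2 = 16 sixteenth notes.
Each duration in sixteenth notes: crotchet = 4; quaver = 2; quaver = 2; dotted crotchet = 6; dotted quaver = 3; dotted crotchet = 6; crotchet = 4; dotted crotchet = 6; dotted quaver = 3; quaver = 2; dotted quaver = 3.
Altogether 4 + 2 + 2 + 6 + 3 + 6 + 4 + 6 + 3 + 2 + 3 = 41.
41 ÷ 16 = 2 complete bars with 9 left over.

2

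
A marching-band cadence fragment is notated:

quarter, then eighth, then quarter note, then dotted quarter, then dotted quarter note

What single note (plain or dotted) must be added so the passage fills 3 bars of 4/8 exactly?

eighth note

3 bars of 4/8 = 12 eighth notes.
Convert each value to eighth notes: quarter = 2; eighth = 1; quarter note = 2; dotted quarter = 3; dotted quarter note = 3.
Sum: 2 + 1 + 2 + 3 + 3 = 11.
Remaining: 12 − 11 = 1 eighth note, which is a eighth note.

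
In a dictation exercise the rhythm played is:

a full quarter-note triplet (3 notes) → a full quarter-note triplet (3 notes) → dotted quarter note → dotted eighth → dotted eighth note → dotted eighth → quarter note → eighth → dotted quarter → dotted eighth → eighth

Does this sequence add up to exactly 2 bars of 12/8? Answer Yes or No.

One bar of 12/8 = 24 sixteenth notes, so 2 bars = 48.
In sixteenth notes: a full quarter-note triplet (3 notes) (three triplet quarters span one half) = 8; a full quarter-note triplet (3 notes) (three triplet quarters span one half) = 8; dotted quarter note = 6; dotted eighth = 3; dotted eighth note = 3; dotted eighth = 3; quarter note = 4; eighth = 2; dotted quarter = 6; dotted eighth = 3; eighth = 2.
Total: 8 + 8 + 6 + 3 + 3 + 3 + 4 + 2 + 6 + 3 + 2 = 48.
48 equals 48, so the answer is Yes.

Yes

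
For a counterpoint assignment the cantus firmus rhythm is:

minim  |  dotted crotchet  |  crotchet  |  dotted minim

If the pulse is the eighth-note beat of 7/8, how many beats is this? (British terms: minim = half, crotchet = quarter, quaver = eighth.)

15

One eighth-note beat = 2 sixteenth notes.
Each duration in sixteenth notes: minim = 8; dotted crotchet = 6; crotchet = 4; dotted minim = 12.
Sum: 8 + 6 + 4 + 12 = 30.
30 ÷ 2 = 15 beats.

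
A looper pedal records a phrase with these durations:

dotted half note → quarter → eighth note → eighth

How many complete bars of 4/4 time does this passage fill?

1

One bar of 4/4 = 8 eighth notes.
Each duration in eighth notes: dotted half note = 6; quarter = 2; eighth note = 1; eighth = 1.
Altogether 6 + 2 + 1 + 1 = 10.
10 ÷ 8 = 1 complete bar with 2 left over.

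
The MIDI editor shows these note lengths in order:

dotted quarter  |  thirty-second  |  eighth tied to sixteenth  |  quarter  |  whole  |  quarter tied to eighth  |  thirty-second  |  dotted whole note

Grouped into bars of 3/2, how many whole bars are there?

2

One bar of 3/2 = 48 thirty-second notes.
Convert each value to thirty-second notes: dotted quarter = 12; thirty-second = 1; eighth tied to sixteenth (eighth + sixteenth) = 6; quarter = 8; whole = 32; quarter tied to eighth (quarter + eighth) = 12; thirty-second = 1; dotted whole note = 48.
Sum: 12 + 1 + 6 + 8 + 32 + 12 + 1 + 48 = 120.
120 ÷ 48 = 2 complete bars with 24 left over.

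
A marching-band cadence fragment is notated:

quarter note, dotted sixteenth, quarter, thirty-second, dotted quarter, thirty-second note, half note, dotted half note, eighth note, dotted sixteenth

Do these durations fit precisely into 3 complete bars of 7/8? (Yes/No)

One bar of 7/8 = 28 thirty-second notes, so 3 bars = 84.
Each duration in thirty-second notes: quarter note = 8; dotted sixteenth = 3; quarter = 8; thirty-second = 1; dotted quarter = 12; thirty-second note = 1; half note = 16; dotted half note = 24; eighth note = 4; dotted sixteenth = 3.
Sum: 8 + 3 + 8 + 1 + 12 + 1 + 16 + 24 + 4 + 3 = 80.
80 falls short of 84, so the answer is No.

No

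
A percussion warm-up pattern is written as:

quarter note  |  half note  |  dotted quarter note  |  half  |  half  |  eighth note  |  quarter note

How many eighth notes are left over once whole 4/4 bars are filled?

4

One bar of 4/4 = 8 eighth notes.
Each duration in eighth notes: quarter note = 2; half note = 4; dotted quarter note = 3; half = 4; half = 4; eighth note = 1; quarter note = 2.
Adding: 2 + 4 + 3 + 4 + 4 + 1 + 2 = 20.
20 ÷ 8 = 2 complete bars with 4 eighth notes remaining.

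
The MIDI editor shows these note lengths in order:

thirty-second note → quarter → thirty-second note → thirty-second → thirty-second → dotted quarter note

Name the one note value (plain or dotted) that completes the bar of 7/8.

The bar of 7/8 = 28 thirty-second notes.
Working in thirty-second notes: thirty-second note = 1; quarter = 8; thirty-second note = 1; thirty-second = 1; thirty-second = 1; dotted quarter note = 12.
Sum: 1 + 8 + 1 + 1 + 1 + 12 = 24.
Remaining: 28 − 24 = 4 thirty-second notes, which is a eighth note.

eighth note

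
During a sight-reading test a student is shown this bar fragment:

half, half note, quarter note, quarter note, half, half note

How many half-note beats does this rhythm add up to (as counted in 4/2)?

5

One half-note beat = 2 quarter notes.
In quarter notes: half = 2; half note = 2; quarter note = 1; quarter note = 1; half = 2; half note = 2.
Altogether 2 + 2 + 1 + 1 + 2 + 2 = 10.
10 ÷ 2 = 5 beats.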